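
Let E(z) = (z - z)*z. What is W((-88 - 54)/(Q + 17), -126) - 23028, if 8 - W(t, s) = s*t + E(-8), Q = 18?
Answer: -117656/5 ≈ -23531.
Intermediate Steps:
E(z) = 0 (E(z) = 0*z = 0)
W(t, s) = 8 - s*t (W(t, s) = 8 - (s*t + 0) = 8 - s*t)
W((-88 - 54)/(Q + 17), -126) - 23028 = (8 - 1*(-126)*(-88 - 54)/(18 + 17)) - 23028 = (8 - 1*(-126)*(-142/35)) - 23028 = (8 - 2556/5) - 23028 = -2516/5 - 23028 = -117656/5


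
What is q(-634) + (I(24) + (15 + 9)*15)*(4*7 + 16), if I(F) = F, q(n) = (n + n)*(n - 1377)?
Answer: 2566844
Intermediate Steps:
q(n) = 2*n*(-1377 + n) (q(n) = (2*n)*(-1377 + n) = 2*n*(-1377 + n))
q(-634) + (I(24) + (15 + 9)*15)*(4*7 + 16) = 2*(-634)*(-1377 - 634) + (24 + (15 + 9)*15)*(4*7 + 16) = 2*(-634)*(-2011) + (24 + 24*15)*(28 + 16) = 2549948 + (24 + 360)*44 = 2549948 + 384*44 = 2549948 + 16896 = 2566844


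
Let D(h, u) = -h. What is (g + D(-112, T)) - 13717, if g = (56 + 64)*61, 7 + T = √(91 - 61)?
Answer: -6285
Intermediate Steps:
T = -7 + √30 (T = -7 + √(91 - 61) = -7 + √30 ≈ -1.5228)
g = 7320 (g = 120*61 = 7320)
(g + D(-112, T)) - 13717 = (7320 - 1*(-112)) - 13717 = (7320 + 112) - 13717 = 7432 - 13717 = -6285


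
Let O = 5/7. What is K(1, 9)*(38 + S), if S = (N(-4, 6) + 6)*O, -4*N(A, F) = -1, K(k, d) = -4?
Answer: -1189/7 ≈ -169.86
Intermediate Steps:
N(A, F) = ¼ (N(A, F) = -¼*(-1) = ¼)
O = 5/7 (O = 5*(⅐) = 5/7 ≈ 0.71429)
S = 125/28 (S = (¼ + 6)*(5/7) = (25/4)*(5/7) = 125/28 ≈ 4.4643)
K(1, 9)*(38 + S) = -4*(38 + 125/28) = -4*1189/28 = -1189/7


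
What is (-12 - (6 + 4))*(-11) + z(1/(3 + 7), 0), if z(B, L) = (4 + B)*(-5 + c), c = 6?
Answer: 2461/10 ≈ 246.10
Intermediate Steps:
z(B, L) = 4 + B (z(B, L) = (4 + B)*(-5 + 6) = (4 + B)*1 = 4 + B)
(-12 - (6 + 4))*(-11) + z(1/(3 + 7), 0) = (-12 - (6 + 4))*(-11) + (4 + 1/(3 + 7)) = (-12 - 1*10)*(-11) + (4 + 1/10) = (-12 - 10)*(-11) + (4 + 1/10) = -22*(-11) + 41/10 = 242 + 41/10 = 2461/10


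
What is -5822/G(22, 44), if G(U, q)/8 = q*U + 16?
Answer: -71/96 ≈ -0.73958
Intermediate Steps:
G(U, q) = 128 + 8*U*q (G(U, q) = 8*(q*U + 16) = 8*(U*q + 16) = 8*(16 + U*q) = 128 + 8*U*q)
-5822/G(22, 44) = -5822/(128 + 8*22*44) = -5822/(128 + 7744) = -5822/7872 = -5822*1/7872 = -71/96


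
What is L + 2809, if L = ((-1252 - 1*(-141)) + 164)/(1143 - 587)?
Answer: 1560857/556 ≈ 2807.3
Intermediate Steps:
L = -947/556 (L = ((-1252 + 141) + 164)/556 = (-1111 + 164)*(1/556) = -947*1/556 = -947/556 ≈ -1.7032)
L + 2809 = -947/556 + 2809 = 1560857/556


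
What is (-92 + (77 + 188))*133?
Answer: 23009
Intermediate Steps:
(-92 + (77 + 188))*133 = (-92 + 265)*133 = 173*133 = 23009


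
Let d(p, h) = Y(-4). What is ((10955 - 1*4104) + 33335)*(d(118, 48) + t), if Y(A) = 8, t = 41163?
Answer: 1654497806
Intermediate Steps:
d(p, h) = 8
((10955 - 1*4104) + 33335)*(d(118, 48) + t) = ((10955 - 1*4104) + 33335)*(8 + 41163) = ((10955 - 4104) + 33335)*41171 = (6851 + 33335)*41171 = 40186*41171 = 1654497806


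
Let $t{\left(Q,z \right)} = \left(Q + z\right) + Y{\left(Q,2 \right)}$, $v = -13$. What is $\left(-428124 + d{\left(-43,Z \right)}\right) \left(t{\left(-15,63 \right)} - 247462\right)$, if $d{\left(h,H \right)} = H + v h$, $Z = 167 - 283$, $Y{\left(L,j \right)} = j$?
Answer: $105813411572$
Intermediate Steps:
$t{\left(Q,z \right)} = 2 + Q + z$ ($t{\left(Q,z \right)} = \left(Q + z\right) + 2 = 2 + Q + z$)
$Z = -116$
$d{\left(h,H \right)} = H - 13 h$
$\left(-428124 + d{\left(-43,Z \right)}\right) \left(t{\left(-15,63 \right)} - 247462\right) = \left(-428124 - -443\right) \left(\left(2 - 15 + 63\right) - 247462\right) = \left(-428124 + \left(-116 + 559\right)\right) \left(50 - 247462\right) = \left(-428124 + 443\right) \left(-247412\right) = \left(-427681\right) \left(-247412\right) = 105813411572$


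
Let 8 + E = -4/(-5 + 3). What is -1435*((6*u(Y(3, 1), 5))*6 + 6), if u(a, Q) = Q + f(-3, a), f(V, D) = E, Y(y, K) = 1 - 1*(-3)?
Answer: 43050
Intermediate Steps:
Y(y, K) = 4 (Y(y, K) = 1 + 3 = 4)
E = -6 (E = -8 - 4/(-5 + 3) = -8 - 4/(-2) = -8 - 4*(-½) = -8 + 2 = -6)
f(V, D) = -6
u(a, Q) = -6 + Q (u(a, Q) = Q - 6 = -6 + Q)
-1435*((6*u(Y(3, 1), 5))*6 + 6) = -1435*((6*(-6 + 5))*6 + 6) = -1435*((6*(-1))*6 + 6) = -1435*(-6*6 + 6) = -1435*(-36 + 6) = -1435*(-30) = 43050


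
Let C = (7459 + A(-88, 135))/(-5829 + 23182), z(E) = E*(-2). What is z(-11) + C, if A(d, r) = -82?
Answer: 389143/17353 ≈ 22.425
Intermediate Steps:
z(E) = -2*E
C = 7377/17353 (C = (7459 - 82)/(-5829 + 23182) = 7377/17353 ≈ 0.42511)
z(-11) + C = -2*(-11) + 7377/17353 = 22 + 7377/17353 = 389143/17353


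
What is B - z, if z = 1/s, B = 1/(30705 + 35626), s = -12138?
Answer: 78469/805125678 ≈ 9.7462e-5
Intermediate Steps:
B = 1/66331 ≈ 1.5076e-5
z = -1/12138 (z = 1/(-12138) = -1/12138 ≈ -8.2386e-5)
B - z = 1/66331 - 1*(-1/12138) = 1/66331 + 1/12138 = 78469/805125678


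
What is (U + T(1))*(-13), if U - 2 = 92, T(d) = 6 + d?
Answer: -1313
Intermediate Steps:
U = 94 (U = 2 + 92 = 94)
(U + T(1))*(-13) = (94 + (6 + 1))*(-13) = (94 + 7)*(-13) = 101*(-13) = -1313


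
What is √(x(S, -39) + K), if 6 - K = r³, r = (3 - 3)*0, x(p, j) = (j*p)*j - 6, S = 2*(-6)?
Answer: 78*I*√3 ≈ 135.1*I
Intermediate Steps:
S = -12
x(p, j) = -6 + p*j² (x(p, j) = p*j² - 6 = -6 + p*j²)
r = 0 (r = 0*0 = 0)
K = 6 (K = 6 - 1*0³ = 6 - 1*0 = 6 + 0 = 6)
√(x(S, -39) + K) = √((-6 - 12*(-39)²) + 6) = √((-6 - 12*1521) + 6) = √((-6 - 18252) + 6) = √(-18258 + 6) = √(-18252) = 78*I*√3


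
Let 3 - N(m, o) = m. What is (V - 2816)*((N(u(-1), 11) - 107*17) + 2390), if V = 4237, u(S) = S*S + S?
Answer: 815654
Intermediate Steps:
u(S) = S + S**2 (u(S) = S**2 + S = S + S**2)
N(m, o) = 3 - m
(V - 2816)*((N(u(-1), 11) - 107*17) + 2390) = (4237 - 2816)*(((3 - (-1)*(1 - 1)) - 107*17) + 2390) = 1421*(((3 - (-1)*0) - 1819) + 2390) = 1421*(((3 - 1*0) - 1819) + 2390) = 1421*(((3 + 0) - 1819) + 2390) = 1421*((3 - 1819) + 2390) = 1421*(-1816 + 2390) = 1421*574 = 815654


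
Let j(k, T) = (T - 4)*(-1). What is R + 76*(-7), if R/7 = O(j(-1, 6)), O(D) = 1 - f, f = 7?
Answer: -574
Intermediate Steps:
j(k, T) = 4 - T (j(k, T) = (-4 + T)*(-1) = 4 - T)
O(D) = -6 (O(D) = 1 - 1*7 = 1 - 7 = -6)
R = -42 (R = 7*(-6) = -42)
R + 76*(-7) = -42 + 76*(-7) = -42 - 532 = -574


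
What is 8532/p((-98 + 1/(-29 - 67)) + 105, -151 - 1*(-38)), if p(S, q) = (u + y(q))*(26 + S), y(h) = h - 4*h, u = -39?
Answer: 68256/79175 ≈ 0.86209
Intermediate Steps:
y(h) = -3*h
p(S, q) = (-39 - 3*q)*(26 + S)
8532/p((-98 + 1/(-29 - 67)) + 105, -151 - 1*(-38)) = 8532/(-1014 - 78*(-151 - 1*(-38)) - 39*((-98 + 1/(-29 - 67)) + 105) - 3*((-98 + 1/(-29 - 67)) + 105)*(-151 - 1*(-38))) = 8532/(-1014 - 78*(-151 + 38) - 39*((-98 + 1/(-96)) + 105) - 3*((-98 + 1/(-96)) + 105)*(-151 + 38)) = 8532/(-1014 - 78*(-113) - 39*((-98 - 1/96) + 105) - 3*((-98 - 1/96) + 105)*(-113)) = 8532/(-1014 + 8814 - 39*(-9409/96 + 105) - 3*(-9409/96 + 105)*(-113)) = 8532/(-1014 + 8814 - 39*671/96 - 3*671/96*(-113)) = 8532/(-1014 + 8814 - 8723/32 + 75823/32) = 8532/(79175/8) = 8532*(8/79175) = 68256/79175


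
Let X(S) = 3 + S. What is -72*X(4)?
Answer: -504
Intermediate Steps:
-72*X(4) = -72*(3 + 4) = -72*7 = -504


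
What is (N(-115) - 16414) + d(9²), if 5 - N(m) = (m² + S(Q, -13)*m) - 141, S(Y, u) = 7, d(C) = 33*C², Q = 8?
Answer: 187825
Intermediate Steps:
N(m) = 146 - m² - 7*m (N(m) = 5 - ((m² + 7*m) - 141) = 5 - (-141 + m² + 7*m) = 5 + (141 - m² - 7*m) = 146 - m² - 7*m)
(N(-115) - 16414) + d(9²) = ((146 - 1*(-115)² - 7*(-115)) - 16414) + 33*(9²)² = ((146 - 1*13225 + 805) - 16414) + 33*81² = ((146 - 13225 + 805) - 16414) + 33*6561 = (-12274 - 16414) + 216513 = -28688 + 216513 = 187825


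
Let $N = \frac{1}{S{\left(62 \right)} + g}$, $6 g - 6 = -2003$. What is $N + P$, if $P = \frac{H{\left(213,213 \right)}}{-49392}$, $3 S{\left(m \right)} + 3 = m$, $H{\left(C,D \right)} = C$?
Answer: $- \frac{232193}{30935856} \approx -0.0075056$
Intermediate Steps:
$g = - \frac{1997}{6}$ ($g = 1 + \frac{1}{6} \left(-2003\right) = 1 - \frac{2003}{6} = - \frac{1997}{6} \approx -332.83$)
$S{\left(m \right)} = -1 + \frac{m}{3}$
$P = - \frac{71}{16464}$ ($P = \frac{213}{-49392} = 213 \left(- \frac{1}{49392}\right) = - \frac{71}{16464} \approx -0.0043124$)
$N = - \frac{6}{1879}$ ($N = \frac{1}{\left(-1 + \frac{1}{3} \cdot 62\right) - \frac{1997}{6}} = \frac{1}{\left(-1 + \frac{62}{3}\right) - \frac{1997}{6}} = \frac{1}{\frac{59}{3} - \frac{1997}{6}} = \frac{1}{- \frac{1879}{6}} = - \frac{6}{1879} \approx -0.0031932$)
$N + P = - \frac{6}{1879} - \frac{71}{16464} = - \frac{232193}{30935856}$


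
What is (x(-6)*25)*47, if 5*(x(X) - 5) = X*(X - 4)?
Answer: 19975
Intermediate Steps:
x(X) = 5 + X*(-4 + X)/5 (x(X) = 5 + (X*(X - 4))/5 = 5 + (X*(-4 + X))/5 = 5 + X*(-4 + X)/5)
(x(-6)*25)*47 = ((5 - 4/5*(-6) + (1/5)*(-6)**2)*25)*47 = ((5 + 24/5 + (1/5)*36)*25)*47 = ((5 + 24/5 + 36/5)*25)*47 = (17*25)*47 = 425*47 = 19975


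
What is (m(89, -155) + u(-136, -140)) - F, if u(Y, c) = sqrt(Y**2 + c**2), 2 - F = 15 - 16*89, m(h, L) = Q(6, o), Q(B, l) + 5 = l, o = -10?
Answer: -1426 + 4*sqrt(2381) ≈ -1230.8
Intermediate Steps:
Q(B, l) = -5 + l
m(h, L) = -15 (m(h, L) = -5 - 10 = -15)
F = 1411 (F = 2 - (15 - 16*89) = 2 - (15 - 1424) = 2 - 1*(-1409) = 2 + 1409 = 1411)
(m(89, -155) + u(-136, -140)) - F = (-15 + sqrt((-136)**2 + (-140)**2)) - 1*1411 = (-15 + sqrt(18496 + 19600)) - 1411 = (-15 + sqrt(38096)) - 1411 = (-15 + 4*sqrt(2381)) - 1411 = -1426 + 4*sqrt(2381)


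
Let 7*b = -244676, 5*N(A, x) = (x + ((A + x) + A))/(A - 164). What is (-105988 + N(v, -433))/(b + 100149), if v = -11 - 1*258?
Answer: -1606238312/988034555 ≈ -1.6257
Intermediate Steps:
v = -269 (v = -11 - 258 = -269)
N(A, x) = (2*A + 2*x)/(5*(-164 + A)) (N(A, x) = ((x + ((A + x) + A))/(A - 164))/5 = ((x + (x + 2*A))/(-164 + A))/5 = ((2*A + 2*x)/(-164 + A))/5 = (2*A + 2*x)/(5*(-164 + A)))
b = -244676/7 (b = (1/7)*(-244676) = -244676/7 ≈ -34954.)
(-105988 + N(v, -433))/(b + 100149) = (-105988 + 2*(-269 - 433)/(5*(-164 - 269)))/(-244676/7 + 100149) = (-105988 + (2/5)*(-702)/(-433))/(456367/7) = (-105988 + (2/5)*(-1/433)*(-702))*(7/456367) = (-105988 + 1404/2165)*(7/456367) = -229462616/2165*7/456367 = -1606238312/988034555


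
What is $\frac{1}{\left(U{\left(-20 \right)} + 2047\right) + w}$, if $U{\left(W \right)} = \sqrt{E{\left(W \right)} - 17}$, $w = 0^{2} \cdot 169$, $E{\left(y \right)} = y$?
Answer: $\frac{2047}{4190246} - \frac{i \sqrt{37}}{4190246} \approx 0.00048852 - 1.4516 \cdot 10^{-6} i$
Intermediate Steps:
$w = 0$ ($w = 0 \cdot 169 = 0$)
$U{\left(W \right)} = \sqrt{-17 + W}$ ($U{\left(W \right)} = \sqrt{W - 17} = \sqrt{-17 + W}$)
$\frac{1}{\left(U{\left(-20 \right)} + 2047\right) + w} = \frac{1}{\left(\sqrt{-17 - 20} + 2047\right) + 0} = \frac{1}{\left(\sqrt{-37} + 2047\right) + 0} = \frac{1}{\left(i \sqrt{37} + 2047\right) + 0} = \frac{1}{\left(2047 + i \sqrt{37}\right) + 0} = \frac{1}{2047 + i \sqrt{37}}$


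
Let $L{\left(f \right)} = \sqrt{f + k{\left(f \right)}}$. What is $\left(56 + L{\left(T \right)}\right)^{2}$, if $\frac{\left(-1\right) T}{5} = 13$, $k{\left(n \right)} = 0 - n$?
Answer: $3136$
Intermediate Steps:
$k{\left(n \right)} = - n$
$T = -65$ ($T = \left(-5\right) 13 = -65$)
$L{\left(f \right)} = 0$ ($L{\left(f \right)} = \sqrt{f - f} = \sqrt{0} = 0$)
$\left(56 + L{\left(T \right)}\right)^{2} = \left(56 + 0\right)^{2} = 56^{2} = 3136$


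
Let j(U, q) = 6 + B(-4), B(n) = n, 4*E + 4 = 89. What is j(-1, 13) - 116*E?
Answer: -2463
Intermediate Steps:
E = 85/4 (E = -1 + (¼)*89 = -1 + 89/4 = 85/4 ≈ 21.250)
j(U, q) = 2 (j(U, q) = 6 - 4 = 2)
j(-1, 13) - 116*E = 2 - 116*85/4 = 2 - 2465 = -2463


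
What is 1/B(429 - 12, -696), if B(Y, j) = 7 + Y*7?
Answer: 1/2926 ≈ 0.00034176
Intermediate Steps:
B(Y, j) = 7 + 7*Y
1/B(429 - 12, -696) = 1/(7 + 7*(429 - 12)) = 1/(7 + 7*417) = 1/(7 + 2919) = 1/2926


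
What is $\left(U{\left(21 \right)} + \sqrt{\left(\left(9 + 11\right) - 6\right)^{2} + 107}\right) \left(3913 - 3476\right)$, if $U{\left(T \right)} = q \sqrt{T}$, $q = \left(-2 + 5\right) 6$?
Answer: $437 \sqrt{303} + 7866 \sqrt{21} \approx 43653.0$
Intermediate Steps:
$q = 18$ ($q = 3 \cdot 6 = 18$)
$U{\left(T \right)} = 18 \sqrt{T}$
$\left(U{\left(21 \right)} + \sqrt{\left(\left(9 + 11\right) - 6\right)^{2} + 107}\right) \left(3913 - 3476\right) = \left(18 \sqrt{21} + \sqrt{\left(\left(9 + 11\right) - 6\right)^{2} + 107}\right) \left(3913 - 3476\right) = \left(18 \sqrt{21} + \sqrt{\left(20 - 6\right)^{2} + 107}\right) 437 = \left(18 \sqrt{21} + \sqrt{14^{2} + 107}\right) 437 = \left(18 \sqrt{21} + \sqrt{196 + 107}\right) 437 = \left(18 \sqrt{21} + \sqrt{303}\right) 437 = \left(\sqrt{303} + 18 \sqrt{21}\right) 437 = 437 \sqrt{303} + 7866 \sqrt{21}$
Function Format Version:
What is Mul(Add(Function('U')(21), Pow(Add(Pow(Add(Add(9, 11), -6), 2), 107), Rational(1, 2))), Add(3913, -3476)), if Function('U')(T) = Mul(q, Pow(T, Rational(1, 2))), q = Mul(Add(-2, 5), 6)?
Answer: Add(Mul(437, Pow(303, Rational(1, 2))), Mul(7866, Pow(21, Rational(1, 2)))) ≈ 43653.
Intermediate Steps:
q = 18 (q = Mul(3, 6) = 18)
Function('U')(T) = Mul(18, Pow(T, Rational(1, 2)))
Mul(Add(Function('U')(21), Pow(Add(Pow(Add(Add(9, 11), -6), 2), 107), Rational(1, 2))), Add(3913, -3476)) = Mul(Add(Mul(18, Pow(21, Rational(1, 2))), Pow(Add(Pow(Add(Add(9, 11), -6), 2), 107), Rational(1, 2))), Add(3913, -3476)) = Mul(Add(Mul(18, Pow(21, Rational(1, 2))), Pow(Add(Pow(Add(20, -6), 2), 107), Rational(1, 2))), 437) = Mul(Add(Mul(18, Pow(21, Rational(1, 2))), Pow(Add(Pow(14, 2), 107), Rational(1, 2))), 437) = Mul(Add(Mul(18, Pow(21, Rational(1, 2))), Pow(Add(196, 107), Rational(1, 2))), 437) = Mul(Add(Mul(18, Pow(21, Rational(1, 2))), Pow(303, Rational(1, 2))), 437) = Mul(Add(Pow(303, Rational(1, 2)), Mul(18, Pow(21, Rational(1, 2)))), 437) = Add(Mul(437, Pow(303, Rational(1, 2))), Mul(7866, Pow(21, Rational(1, 2))))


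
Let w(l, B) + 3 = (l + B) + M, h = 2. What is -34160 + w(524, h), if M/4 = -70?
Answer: -33917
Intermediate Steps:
M = -280 (M = 4*(-70) = -280)
w(l, B) = -283 + B + l (w(l, B) = -3 + ((l + B) - 280) = -3 + ((B + l) - 280) = -3 + (-280 + B + l) = -283 + B + l)
-34160 + w(524, h) = -34160 + (-283 + 2 + 524) = -34160 + 243 = -33917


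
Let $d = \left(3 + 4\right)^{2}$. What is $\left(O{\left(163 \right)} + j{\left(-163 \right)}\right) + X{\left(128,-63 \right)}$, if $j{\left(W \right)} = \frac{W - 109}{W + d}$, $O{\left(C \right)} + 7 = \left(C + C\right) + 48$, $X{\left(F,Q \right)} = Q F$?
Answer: $- \frac{438593}{57} \approx -7694.6$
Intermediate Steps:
$d = 49$ ($d = 7^{2} = 49$)
$X{\left(F,Q \right)} = F Q$
$O{\left(C \right)} = 41 + 2 C$ ($O{\left(C \right)} = -7 + \left(\left(C + C\right) + 48\right) = -7 + \left(2 C + 48\right) = -7 + \left(48 + 2 C\right) = 41 + 2 C$)
$j{\left(W \right)} = \frac{-109 + W}{49 + W}$ ($j{\left(W \right)} = \frac{W - 109}{W + 49} = \frac{-109 + W}{49 + W}$)
$\left(O{\left(163 \right)} + j{\left(-163 \right)}\right) + X{\left(128,-63 \right)} = \left(\left(41 + 2 \cdot 163\right) + \frac{-109 - 163}{49 - 163}\right) + 128 \left(-63\right) = \left(\left(41 + 326\right) + \frac{1}{-114} \left(-272\right)\right) - 8064 = \left(367 - - \frac{136}{57}\right) - 8064 = \left(367 + \frac{136}{57}\right) - 8064 = \frac{21055}{57} - 8064 = - \frac{438593}{57}$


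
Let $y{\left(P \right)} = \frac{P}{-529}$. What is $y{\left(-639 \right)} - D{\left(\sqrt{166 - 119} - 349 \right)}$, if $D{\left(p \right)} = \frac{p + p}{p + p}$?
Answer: $\frac{110}{529} \approx 0.20794$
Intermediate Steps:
$y{\left(P \right)} = - \frac{P}{529}$ ($y{\left(P \right)} = P \left(- \frac{1}{529}\right) = - \frac{P}{529}$)
$D{\left(p \right)} = 1$ ($D{\left(p \right)} = \frac{2 p}{2 p} = 2 p \frac{1}{2 p} = 1$)
$y{\left(-639 \right)} - D{\left(\sqrt{166 - 119} - 349 \right)} = \left(- \frac{1}{529}\right) \left(-639\right) - 1 = \frac{639}{529} - 1 = \frac{110}{529}$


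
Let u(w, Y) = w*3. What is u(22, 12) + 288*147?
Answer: 42402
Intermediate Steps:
u(w, Y) = 3*w
u(22, 12) + 288*147 = 3*22 + 288*147 = 66 + 42336 = 42402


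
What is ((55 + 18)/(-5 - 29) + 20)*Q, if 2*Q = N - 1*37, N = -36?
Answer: -44311/68 ≈ -651.63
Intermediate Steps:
Q = -73/2 (Q = (-36 - 1*37)/2 = (-36 - 37)/2 = (½)*(-73) = -73/2 ≈ -36.500)
((55 + 18)/(-5 - 29) + 20)*Q = ((55 + 18)/(-5 - 29) + 20)*(-73/2) = (73/(-34) + 20)*(-73/2) = (73*(-1/34) + 20)*(-73/2) = (-73/34 + 20)*(-73/2) = (607/34)*(-73/2) = -44311/68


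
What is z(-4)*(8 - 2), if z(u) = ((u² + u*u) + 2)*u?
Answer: -816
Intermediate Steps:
z(u) = u*(2 + 2*u²) (z(u) = ((u² + u²) + 2)*u = (2*u² + 2)*u = (2 + 2*u²)*u = u*(2 + 2*u²))
z(-4)*(8 - 2) = (2*(-4)*(1 + (-4)²))*(8 - 2) = (2*(-4)*(1 + 16))*6 = (2*(-4)*17)*6 = -136*6 = -816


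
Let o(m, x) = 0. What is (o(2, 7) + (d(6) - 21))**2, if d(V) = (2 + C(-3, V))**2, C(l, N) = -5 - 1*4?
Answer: 784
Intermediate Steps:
C(l, N) = -9 (C(l, N) = -5 - 4 = -9)
d(V) = 49 (d(V) = (2 - 9)**2 = (-7)**2 = 49)
(o(2, 7) + (d(6) - 21))**2 = (0 + (49 - 21))**2 = (0 + 28)**2 = 28**2 = 784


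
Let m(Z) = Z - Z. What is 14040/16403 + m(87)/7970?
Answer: 14040/16403 ≈ 0.85594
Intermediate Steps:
m(Z) = 0
14040/16403 + m(87)/7970 = 14040/16403 + 0/7970 = 14040*(1/16403) + 0*(1/7970) = 14040/16403 + 0 = 14040/16403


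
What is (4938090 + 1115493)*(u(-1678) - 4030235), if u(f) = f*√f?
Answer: -24397362082005 - 10157912274*I*√1678 ≈ -2.4397e+13 - 4.161e+11*I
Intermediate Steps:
u(f) = f^(3/2)
(4938090 + 1115493)*(u(-1678) - 4030235) = (4938090 + 1115493)*((-1678)^(3/2) - 4030235) = 6053583*(-1678*I*√1678 - 4030235) = 6053583*(-4030235 - 1678*I*√1678) = -24397362082005 - 10157912274*I*√1678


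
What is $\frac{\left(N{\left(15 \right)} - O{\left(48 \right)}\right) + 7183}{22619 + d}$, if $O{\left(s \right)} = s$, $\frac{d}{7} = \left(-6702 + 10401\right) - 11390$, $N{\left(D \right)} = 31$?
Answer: $- \frac{3583}{15609} \approx -0.22955$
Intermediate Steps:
$d = -53837$ ($d = 7 \left(\left(-6702 + 10401\right) - 11390\right) = 7 \left(3699 - 11390\right) = 7 \left(-7691\right) = -53837$)
$\frac{\left(N{\left(15 \right)} - O{\left(48 \right)}\right) + 7183}{22619 + d} = \frac{\left(31 - 48\right) + 7183}{22619 - 53837} = \frac{\left(31 - 48\right) + 7183}{-31218} = \left(-17 + 7183\right) \left(- \frac{1}{31218}\right) = 7166 \left(- \frac{1}{31218}\right) = - \frac{3583}{15609}$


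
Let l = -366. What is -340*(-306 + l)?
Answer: 228480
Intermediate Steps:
-340*(-306 + l) = -340*(-306 - 366) = -340*(-672) = 228480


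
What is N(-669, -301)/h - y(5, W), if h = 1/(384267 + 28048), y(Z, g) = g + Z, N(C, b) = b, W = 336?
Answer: -124107156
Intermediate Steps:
y(Z, g) = Z + g
h = 1/412315 ≈ 2.4253e-6
N(-669, -301)/h - y(5, W) = -301/1/412315 - (5 + 336) = -301*412315 - 1*341 = -124106815 - 341 = -124107156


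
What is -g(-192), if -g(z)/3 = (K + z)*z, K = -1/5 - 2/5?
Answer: 554688/5 ≈ 1.1094e+5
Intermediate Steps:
K = -⅗ (K = -1*⅕ - 2*⅕ = -⅕ - ⅖ = -⅗ ≈ -0.60000)
g(z) = -3*z*(-⅗ + z) (g(z) = -3*(-⅗ + z)*z = -3*z*(-⅗ + z))
-g(-192) = -3*(-192)*(3 - 5*(-192))/5 = -3*(-192)*(3 + 960)/5 = -3*(-192)*963/5 = -1*(-554688/5) = 554688/5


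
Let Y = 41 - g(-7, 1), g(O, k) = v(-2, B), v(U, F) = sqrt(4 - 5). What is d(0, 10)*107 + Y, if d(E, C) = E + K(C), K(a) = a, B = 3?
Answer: 1111 - I ≈ 1111.0 - 1.0*I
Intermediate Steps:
v(U, F) = I (v(U, F) = sqrt(-1) = I)
g(O, k) = I
d(E, C) = C + E (d(E, C) = E + C = C + E)
Y = 41 - I ≈ 41.0 - 1.0*I
d(0, 10)*107 + Y = (10 + 0)*107 + (41 - I) = 10*107 + (41 - I) = 1070 + (41 - I) = 1111 - I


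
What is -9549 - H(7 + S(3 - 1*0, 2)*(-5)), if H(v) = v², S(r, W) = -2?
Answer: -9838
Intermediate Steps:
-9549 - H(7 + S(3 - 1*0, 2)*(-5)) = -9549 - (7 - 2*(-5))² = -9549 - (7 + 10)² = -9549 - 1*17² = -9549 - 1*289 = -9549 - 289 = -9838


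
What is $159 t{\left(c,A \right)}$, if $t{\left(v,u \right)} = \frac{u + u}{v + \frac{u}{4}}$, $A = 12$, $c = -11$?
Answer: $-477$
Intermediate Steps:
$t{\left(v,u \right)} = \frac{2 u}{v + \frac{u}{4}}$ ($t{\left(v,u \right)} = \frac{2 u}{v + u \frac{1}{4}} = \frac{2 u}{v + \frac{u}{4}}$)
$159 t{\left(c,A \right)} = 159 \cdot 8 \cdot 12 \frac{1}{12 + 4 \left(-11\right)} = 159 \cdot 8 \cdot 12 \frac{1}{12 - 44} = 159 \cdot 8 \cdot 12 \frac{1}{-32} = 159 \cdot 8 \cdot 12 \left(- \frac{1}{32}\right) = 159 \left(-3\right) = -477$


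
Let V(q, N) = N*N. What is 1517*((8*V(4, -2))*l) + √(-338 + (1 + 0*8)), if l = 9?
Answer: 436896 + I*√337 ≈ 4.369e+5 + 18.358*I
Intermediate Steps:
V(q, N) = N²
1517*((8*V(4, -2))*l) + √(-338 + (1 + 0*8)) = 1517*((8*(-2)²)*9) + √(-338 + (1 + 0*8)) = 1517*((8*4)*9) + √(-338 + (1 + 0)) = 1517*(32*9) + √(-338 + 1) = 1517*288 + √(-337) = 436896 + I*√337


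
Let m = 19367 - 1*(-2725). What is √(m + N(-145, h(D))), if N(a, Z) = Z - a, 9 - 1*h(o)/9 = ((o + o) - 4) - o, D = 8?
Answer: √22282 ≈ 149.27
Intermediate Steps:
m = 22092 (m = 19367 + 2725 = 22092)
h(o) = 117 - 9*o (h(o) = 81 - 9*(((o + o) - 4) - o) = 81 - 9*((2*o - 4) - o) = 81 - 9*((-4 + 2*o) - o) = 81 - 9*(-4 + o) = 81 + (36 - 9*o) = 117 - 9*o)
√(m + N(-145, h(D))) = √(22092 + ((117 - 9*8) - 1*(-145))) = √(22092 + ((117 - 72) + 145)) = √(22092 + (45 + 145)) = √(22092 + 190) = √22282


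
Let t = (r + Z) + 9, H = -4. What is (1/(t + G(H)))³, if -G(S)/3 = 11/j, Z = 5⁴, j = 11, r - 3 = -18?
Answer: 1/233744896 ≈ 4.2782e-9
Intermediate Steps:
r = -15 (r = 3 - 18 = -15)
Z = 625
G(S) = -3 (G(S) = -33/11 = -3*1 = -3)
t = 619 (t = (-15 + 625) + 9 = 610 + 9 = 619)
(1/(t + G(H)))³ = (1/(619 - 3))³ = (1/616)³ = 1/233744896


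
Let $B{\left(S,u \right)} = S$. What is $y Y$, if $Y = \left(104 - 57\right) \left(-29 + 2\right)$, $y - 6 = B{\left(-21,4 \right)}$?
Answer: $19035$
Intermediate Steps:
$y = -15$ ($y = 6 - 21 = -15$)
$Y = -1269$ ($Y = 47 \left(-27\right) = -1269$)
$y Y = \left(-15\right) \left(-1269\right) = 19035$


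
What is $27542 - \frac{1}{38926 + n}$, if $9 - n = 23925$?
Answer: $\frac{413405419}{15010} \approx 27542.0$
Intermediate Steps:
$n = -23916$ ($n = 9 - 23925 = -23916$)
$27542 - \frac{1}{38926 + n} = 27542 - \frac{1}{38926 - 23916} = 27542 - \frac{1}{15010} = \frac{413405419}{15010}$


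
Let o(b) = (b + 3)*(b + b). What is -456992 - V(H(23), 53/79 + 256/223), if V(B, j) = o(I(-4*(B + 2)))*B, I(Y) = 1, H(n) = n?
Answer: -457176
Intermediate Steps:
o(b) = 2*b*(3 + b) (o(b) = (3 + b)*(2*b) = 2*b*(3 + b))
V(B, j) = 8*B (V(B, j) = (2*1*(3 + 1))*B = (2*1*4)*B = 8*B)
-456992 - V(H(23), 53/79 + 256/223) = -456992 - 8*23 = -456992 - 1*184 = -456992 - 184 = -457176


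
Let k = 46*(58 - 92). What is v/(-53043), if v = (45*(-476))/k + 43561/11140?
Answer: -4511003/13590677460 ≈ -0.00033192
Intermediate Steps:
k = -1564 (k = 46*(-34) = -1564)
v = 4511003/256220 (v = (45*(-476))/(-1564) + 43561/11140 = -21420*(-1/1564) + 43561*(1/11140) = 315/23 + 43561/11140 = 4511003/256220 ≈ 17.606)
v/(-53043) = (4511003/256220)/(-53043) = (4511003/256220)*(-1/53043) = -4511003/13590677460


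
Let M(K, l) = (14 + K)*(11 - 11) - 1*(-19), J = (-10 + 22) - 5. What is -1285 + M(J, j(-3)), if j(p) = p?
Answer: -1266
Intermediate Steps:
J = 7 (J = 12 - 5 = 7)
M(K, l) = 19 (M(K, l) = (14 + K)*0 + 19 = 0 + 19 = 19)
-1285 + M(J, j(-3)) = -1285 + 19 = -1266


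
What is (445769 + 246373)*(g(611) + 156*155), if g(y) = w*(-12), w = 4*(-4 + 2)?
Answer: 16802439192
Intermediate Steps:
w = -8 (w = 4*(-2) = -8)
g(y) = 96 (g(y) = -8*(-12) = 96)
(445769 + 246373)*(g(611) + 156*155) = (445769 + 246373)*(96 + 156*155) = 692142*(96 + 24180) = 692142*24276 = 16802439192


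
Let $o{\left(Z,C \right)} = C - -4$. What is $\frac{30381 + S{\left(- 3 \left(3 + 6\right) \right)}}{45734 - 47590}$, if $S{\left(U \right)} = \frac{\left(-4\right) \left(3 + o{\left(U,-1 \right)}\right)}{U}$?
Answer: $- \frac{273437}{16704} \approx -16.37$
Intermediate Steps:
$o{\left(Z,C \right)} = 4 + C$ ($o{\left(Z,C \right)} = C + 4 = 4 + C$)
$S{\left(U \right)} = - \frac{24}{U}$ ($S{\left(U \right)} = \frac{\left(-4\right) \left(3 + \left(4 - 1\right)\right)}{U} = \frac{\left(-4\right) \left(3 + 3\right)}{U} = \frac{\left(-4\right) 6}{U} = - \frac{24}{U}$)
$\frac{30381 + S{\left(- 3 \left(3 + 6\right) \right)}}{45734 - 47590} = \frac{30381 - \frac{24}{\left(-3\right) \left(3 + 6\right)}}{45734 - 47590} = \frac{30381 - \frac{24}{\left(-3\right) 9}}{-1856} = \left(30381 - \frac{24}{-27}\right) \left(- \frac{1}{1856}\right) = \left(30381 - - \frac{8}{9}\right) \left(- \frac{1}{1856}\right) = \left(30381 + \frac{8}{9}\right) \left(- \frac{1}{1856}\right) = \frac{273437}{9} \left(- \frac{1}{1856}\right) = - \frac{273437}{16704}$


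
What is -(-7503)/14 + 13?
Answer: 7685/14 ≈ 548.93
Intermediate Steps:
-(-7503)/14 + 13 = -61*(-123/14) + 13 = 7503/14 + 13 = 7685/14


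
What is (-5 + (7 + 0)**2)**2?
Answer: 1936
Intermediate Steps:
(-5 + (7 + 0)**2)**2 = (-5 + 7**2)**2 = (-5 + 49)**2 = 44**2 = 1936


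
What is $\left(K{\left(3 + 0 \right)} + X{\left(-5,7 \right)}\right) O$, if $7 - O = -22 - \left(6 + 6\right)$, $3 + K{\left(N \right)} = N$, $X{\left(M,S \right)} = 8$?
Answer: $328$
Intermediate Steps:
$K{\left(N \right)} = -3 + N$
$O = 41$ ($O = 7 - \left(-22 - \left(6 + 6\right)\right) = 7 - \left(-22 - 12\right) = 7 - -34 = 7 + 34 = 41$)
$\left(K{\left(3 + 0 \right)} + X{\left(-5,7 \right)}\right) O = \left(\left(-3 + \left(3 + 0\right)\right) + 8\right) 41 = \left(\left(-3 + 3\right) + 8\right) 41 = \left(0 + 8\right) 41 = 8 \cdot 41 = 328$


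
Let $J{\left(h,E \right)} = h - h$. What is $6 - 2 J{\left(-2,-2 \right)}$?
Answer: $6$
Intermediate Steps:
$J{\left(h,E \right)} = 0$
$6 - 2 J{\left(-2,-2 \right)} = 6 - 0 = 6 + 0 = 6$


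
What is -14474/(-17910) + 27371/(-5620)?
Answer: -40887073/10065420 ≈ -4.0621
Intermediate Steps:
-14474/(-17910) + 27371/(-5620) = -14474*(-1/17910) + 27371*(-1/5620) = 7237/8955 - 27371/5620 = -40887073/10065420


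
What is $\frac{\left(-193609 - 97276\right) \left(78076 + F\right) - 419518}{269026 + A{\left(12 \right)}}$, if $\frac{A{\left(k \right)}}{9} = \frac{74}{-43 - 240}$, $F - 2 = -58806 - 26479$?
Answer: $\frac{593164795591}{76133692} \approx 7791.1$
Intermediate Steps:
$F = -85283$ ($F = 2 - 85285 = -85283$)
$A{\left(k \right)} = - \frac{666}{283}$ ($A{\left(k \right)} = 9 \frac{74}{-43 - 240} = 9 \frac{74}{-283} = 9 \cdot 74 \left(- \frac{1}{283}\right) = 9 \left(- \frac{74}{283}\right) = - \frac{666}{283}$)
$\frac{\left(-193609 - 97276\right) \left(78076 + F\right) - 419518}{269026 + A{\left(12 \right)}} = \frac{\left(-193609 - 97276\right) \left(78076 - 85283\right) - 419518}{269026 - \frac{666}{283}} = \frac{\left(-290885\right) \left(-7207\right) - 419518}{\frac{76133692}{283}} = \left(2096408195 - 419518\right) \frac{283}{76133692} = 2095988677 \cdot \frac{283}{76133692} = \frac{593164795591}{76133692}$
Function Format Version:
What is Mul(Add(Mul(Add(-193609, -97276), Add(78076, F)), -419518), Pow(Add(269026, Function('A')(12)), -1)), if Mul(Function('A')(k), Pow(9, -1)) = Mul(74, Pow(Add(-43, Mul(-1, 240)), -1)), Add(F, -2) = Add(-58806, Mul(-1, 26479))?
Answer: Rational(593164795591, 76133692) ≈ 7791.1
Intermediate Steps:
F = -85283 (F = Add(2, Add(-58806, Mul(-1, 26479))) = Add(2, Add(-58806, -26479)) = Add(2, -85285) = -85283)
Function('A')(k) = Rational(-666, 283) (Function('A')(k) = Mul(9, Mul(74, Pow(Add(-43, Mul(-1, 240)), -1))) = Mul(9, Mul(74, Pow(Add(-43, -240), -1))) = Mul(9, Mul(74, Pow(-283, -1))) = Mul(9, Mul(74, Rational(-1, 283))) = Mul(9, Rational(-74, 283)) = Rational(-666, 283))
Mul(Add(Mul(Add(-193609, -97276), Add(78076, F)), -419518), Pow(Add(269026, Function('A')(12)), -1)) = Mul(Add(Mul(Add(-193609, -97276), Add(78076, -85283)), -419518), Pow(Add(269026, Rational(-666, 283)), -1)) = Mul(Add(Mul(-290885, -7207), -419518), Pow(Rational(76133692, 283), -1)) = Mul(Add(2096408195, -419518), Rational(283, 76133692)) = Mul(2095988677, Rational(283, 76133692)) = Rational(593164795591, 76133692)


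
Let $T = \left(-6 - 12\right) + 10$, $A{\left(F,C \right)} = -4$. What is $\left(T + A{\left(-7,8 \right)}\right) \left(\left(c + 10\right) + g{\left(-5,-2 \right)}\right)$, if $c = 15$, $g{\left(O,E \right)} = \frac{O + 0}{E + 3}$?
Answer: $-240$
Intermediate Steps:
$g{\left(O,E \right)} = \frac{O}{3 + E}$
$T = -8$ ($T = -18 + 10 = -8$)
$\left(T + A{\left(-7,8 \right)}\right) \left(\left(c + 10\right) + g{\left(-5,-2 \right)}\right) = \left(-8 - 4\right) \left(\left(15 + 10\right) - \frac{5}{3 - 2}\right) = - 12 \left(25 - \frac{5}{1}\right) = - 12 \left(25 - 5\right) = \left(-12\right) 20 = -240$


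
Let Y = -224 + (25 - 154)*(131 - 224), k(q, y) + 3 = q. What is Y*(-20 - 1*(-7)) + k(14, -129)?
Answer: -153038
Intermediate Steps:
k(q, y) = -3 + q
Y = 11773 (Y = -224 - 129*(-93) = -224 + 11997 = 11773)
Y*(-20 - 1*(-7)) + k(14, -129) = 11773*(-20 - 1*(-7)) + (-3 + 14) = 11773*(-20 + 7) + 11 = 11773*(-13) + 11 = -153049 + 11 = -153038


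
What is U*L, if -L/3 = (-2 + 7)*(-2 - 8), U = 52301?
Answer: 7845150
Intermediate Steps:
L = 150 (L = -3*(-2 + 7)*(-2 - 8) = -15*(-10) = -3*(-50) = 150)
U*L = 52301*150 = 7845150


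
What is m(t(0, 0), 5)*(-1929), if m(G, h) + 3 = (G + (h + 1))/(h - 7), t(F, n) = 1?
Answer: 25077/2 ≈ 12539.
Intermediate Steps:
m(G, h) = -3 + (1 + G + h)/(-7 + h) (m(G, h) = -3 + (G + (h + 1))/(h - 7) = -3 + (G + (1 + h))/(-7 + h) = -3 + (1 + G + h)/(-7 + h))
m(t(0, 0), 5)*(-1929) = ((22 + 1 - 2*5)/(-7 + 5))*(-1929) = ((22 + 1 - 10)/(-2))*(-1929) = -1/2*13*(-1929) = -13/2*(-1929) = 25077/2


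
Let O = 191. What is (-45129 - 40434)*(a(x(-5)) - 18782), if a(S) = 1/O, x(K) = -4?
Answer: 306945369243/191 ≈ 1.6070e+9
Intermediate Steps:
a(S) = 1/191
(-45129 - 40434)*(a(x(-5)) - 18782) = (-45129 - 40434)*(1/191 - 18782) = -85563*(-3587361/191) = 306945369243/191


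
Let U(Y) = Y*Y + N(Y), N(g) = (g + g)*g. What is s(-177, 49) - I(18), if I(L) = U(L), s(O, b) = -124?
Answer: -1096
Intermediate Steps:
N(g) = 2*g² (N(g) = (2*g)*g = 2*g²)
U(Y) = 3*Y² (U(Y) = Y*Y + 2*Y² = Y² + 2*Y² = 3*Y²)
I(L) = 3*L²
s(-177, 49) - I(18) = -124 - 3*18² = -124 - 3*324 = -124 - 1*972 = -124 - 972 = -1096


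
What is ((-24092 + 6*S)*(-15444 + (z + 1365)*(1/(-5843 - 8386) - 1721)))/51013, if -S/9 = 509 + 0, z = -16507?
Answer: -1124337319936096/42697881 ≈ -2.6332e+7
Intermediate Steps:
S = -4581 (S = -9*(509 + 0) = -9*509 = -4581)
((-24092 + 6*S)*(-15444 + (z + 1365)*(1/(-5843 - 8386) - 1721)))/51013 = ((-24092 + 6*(-4581))*(-15444 + (-16507 + 1365)*(1/(-5843 - 8386) - 1721)))/51013 = ((-24092 - 27486)*(-15444 - 15142*(1/(-14229) - 1721)))*(1/51013) = -51578*(-15444 - 15142*(-1/14229 - 1721))*(1/51013) = -51578*(-15444 - 15142*(-24488110/14229))*(1/51013) = -51578*(-15444 + 370798961620/14229)*(1/51013) = -51578*370579208944/14229*(1/51013) = -1124337319936096/837*1/51013 = -1124337319936096/42697881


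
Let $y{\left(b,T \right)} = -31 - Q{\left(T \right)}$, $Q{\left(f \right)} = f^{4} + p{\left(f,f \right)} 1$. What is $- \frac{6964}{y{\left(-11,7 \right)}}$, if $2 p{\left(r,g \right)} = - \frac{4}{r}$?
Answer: $\frac{24374}{8511} \approx 2.8638$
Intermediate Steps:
$p{\left(r,g \right)} = - \frac{2}{r}$ ($p{\left(r,g \right)} = \frac{\left(-4\right) \frac{1}{r}}{2} = - \frac{2}{r}$)
$Q{\left(f \right)} = f^{4} - \frac{2}{f}$ ($Q{\left(f \right)} = f^{4} + - \frac{2}{f} 1 = f^{4} - \frac{2}{f}$)
$y{\left(b,T \right)} = -31 - \frac{-2 + T^{5}}{T}$
$- \frac{6964}{y{\left(-11,7 \right)}} = - \frac{6964}{-31 - 7^{4} + \frac{2}{7}} = - \frac{6964}{-31 - 2401 + 2 \cdot \frac{1}{7}} = - \frac{6964}{-31 - 2401 + \frac{2}{7}} = - \frac{6964}{- \frac{17022}{7}} = \left(-6964\right) \left(- \frac{7}{17022}\right) = \frac{24374}{8511}$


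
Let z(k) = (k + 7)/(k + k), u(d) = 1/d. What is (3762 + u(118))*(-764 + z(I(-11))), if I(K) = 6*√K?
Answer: -677861259/236 - 3107419*I*√11/15576 ≈ -2.8723e+6 - 661.67*I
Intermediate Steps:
z(k) = (7 + k)/(2*k) (z(k) = (7 + k)/((2*k)) = (7 + k)*(1/(2*k)) = (7 + k)/(2*k))
(3762 + u(118))*(-764 + z(I(-11))) = (3762 + 1/118)*(-764 + (7 + 6*√(-11))/(2*((6*√(-11))))) = (3762 + 1/118)*(-764 + (7 + 6*(I*√11))/(2*((6*(I*√11))))) = 443917*(-764 + (7 + 6*I*√11)/(2*((6*I*√11))))/118 = 443917*(-764 + (-I*√11/66)*(7 + 6*I*√11)/2)/118 = 443917*(-764 - I*√11*(7 + 6*I*√11)/132)/118 = -169576294/59 - 443917*I*√11*(7 + 6*I*√11)/15576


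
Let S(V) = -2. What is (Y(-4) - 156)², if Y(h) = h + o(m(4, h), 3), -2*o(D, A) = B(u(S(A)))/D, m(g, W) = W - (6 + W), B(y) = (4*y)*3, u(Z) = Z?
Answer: 26244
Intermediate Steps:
B(y) = 12*y
m(g, W) = -6 (m(g, W) = W + (-6 - W) = -6)
o(D, A) = 12/D (o(D, A) = -12*(-2)/(2*D) = -(-12)/D = 12/D)
Y(h) = -2 + h (Y(h) = h + 12/(-6) = h + 12*(-⅙) = h - 2 = -2 + h)
(Y(-4) - 156)² = ((-2 - 4) - 156)² = (-6 - 156)² = (-162)² = 26244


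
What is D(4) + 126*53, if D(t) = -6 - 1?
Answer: 6671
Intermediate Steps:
D(t) = -7
D(4) + 126*53 = -7 + 126*53 = -7 + 6678 = 6671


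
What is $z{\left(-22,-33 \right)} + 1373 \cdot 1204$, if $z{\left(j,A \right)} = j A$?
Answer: $1653818$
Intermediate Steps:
$z{\left(j,A \right)} = A j$
$z{\left(-22,-33 \right)} + 1373 \cdot 1204 = \left(-33\right) \left(-22\right) + 1373 \cdot 1204 = 726 + 1653092 = 1653818$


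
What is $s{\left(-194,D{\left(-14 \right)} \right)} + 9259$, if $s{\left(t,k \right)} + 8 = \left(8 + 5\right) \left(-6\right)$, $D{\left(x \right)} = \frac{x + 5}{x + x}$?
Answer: $9173$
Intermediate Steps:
$D{\left(x \right)} = \frac{5 + x}{2 x}$
$s{\left(t,k \right)} = -86$ ($s{\left(t,k \right)} = -8 + \left(8 + 5\right) \left(-6\right) = -8 + 13 \left(-6\right) = -8 - 78 = -86$)
$s{\left(-194,D{\left(-14 \right)} \right)} + 9259 = -86 + 9259 = 9173$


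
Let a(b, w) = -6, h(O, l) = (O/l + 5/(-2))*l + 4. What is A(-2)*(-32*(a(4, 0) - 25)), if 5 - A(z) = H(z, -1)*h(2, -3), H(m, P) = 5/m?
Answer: 38440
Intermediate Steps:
h(O, l) = 4 + l*(-5/2 + O/l) (h(O, l) = (O/l + 5*(-½))*l + 4 = (O/l - 5/2)*l + 4 = (-5/2 + O/l)*l + 4 = l*(-5/2 + O/l) + 4 = 4 + l*(-5/2 + O/l))
A(z) = 5 - 135/(2*z) (A(z) = 5 - 5/z*(4 + 2 - 5/2*(-3)) = 5 - 5/z*(4 + 2 + 15/2) = 5 - 5/z*27/2 = 5 - 135/(2*z))
A(-2)*(-32*(a(4, 0) - 25)) = (5 - 135/2/(-2))*(-32*(-6 - 25)) = (5 - 135/2*(-½))*(-32*(-31)) = (5 + 135/4)*992 = (155/4)*992 = 38440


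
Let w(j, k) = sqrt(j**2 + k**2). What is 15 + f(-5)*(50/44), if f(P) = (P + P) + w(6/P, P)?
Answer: 40/11 + 5*sqrt(661)/22 ≈ 9.4795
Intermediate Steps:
f(P) = sqrt(P**2 + 36/P**2) + 2*P (f(P) = (P + P) + sqrt((6/P)**2 + P**2) = 2*P + sqrt(36/P**2 + P**2) = 2*P + sqrt(P**2 + 36/P**2) = sqrt(P**2 + 36/P**2) + 2*P)
15 + f(-5)*(50/44) = 15 + (sqrt((36 + (-5)**4)/(-5)**2) + 2*(-5))*(50/44) = 15 + (sqrt((36 + 625)/25) - 10)*(50*(1/44)) = 15 + (sqrt((1/25)*661) - 10)*(25/22) = 15 + (sqrt(661/25) - 10)*(25/22) = 15 + (sqrt(661)/5 - 10)*(25/22) = 15 + (-10 + sqrt(661)/5)*(25/22) = 15 + (-125/11 + 5*sqrt(661)/22) = 40/11 + 5*sqrt(661)/22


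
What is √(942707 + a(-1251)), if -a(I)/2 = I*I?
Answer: I*√2187295 ≈ 1479.0*I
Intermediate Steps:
a(I) = -2*I² (a(I) = -2*I*I = -2*I²)
√(942707 + a(-1251)) = √(942707 - 2*(-1251)²) = √(942707 - 2*1565001) = √(942707 - 3130002) = √(-2187295) = I*√2187295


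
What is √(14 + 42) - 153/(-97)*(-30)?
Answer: -4590/97 + 2*√14 ≈ -39.836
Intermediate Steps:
√(14 + 42) - 153/(-97)*(-30) = √56 - 153*(-1/97)*(-30) = 2*√14 + (153/97)*(-30) = 2*√14 - 4590/97 = -4590/97 + 2*√14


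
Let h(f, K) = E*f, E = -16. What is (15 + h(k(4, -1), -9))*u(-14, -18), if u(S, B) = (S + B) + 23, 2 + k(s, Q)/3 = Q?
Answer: -1431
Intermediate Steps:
k(s, Q) = -6 + 3*Q
h(f, K) = -16*f
u(S, B) = 23 + B + S (u(S, B) = (B + S) + 23 = 23 + B + S)
(15 + h(k(4, -1), -9))*u(-14, -18) = (15 - 16*(-6 + 3*(-1)))*(23 - 18 - 14) = (15 - 16*(-6 - 3))*(-9) = (15 - 16*(-9))*(-9) = (15 + 144)*(-9) = 159*(-9) = -1431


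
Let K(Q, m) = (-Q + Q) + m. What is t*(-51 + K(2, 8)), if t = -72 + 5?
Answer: 2881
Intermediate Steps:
K(Q, m) = m (K(Q, m) = 0 + m = m)
t = -67
t*(-51 + K(2, 8)) = -67*(-51 + 8) = -67*(-43) = 2881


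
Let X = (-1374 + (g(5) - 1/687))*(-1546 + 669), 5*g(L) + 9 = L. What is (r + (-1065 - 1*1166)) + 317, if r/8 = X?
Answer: 33126085498/3435 ≈ 9.6437e+6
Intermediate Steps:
g(L) = -9/5 + L/5
X = 4141582511/3435 (X = (-1374 + ((-9/5 + (⅕)*5) - 1/687))*(-1546 + 669) = (-1374 + ((-9/5 + 1) - 1*1/687))*(-877) = (-1374 + (-⅘ - 1/687))*(-877) = (-1374 - 2753/3435)*(-877) = -4722443/3435*(-877) = 4141582511/3435 ≈ 1.2057e+6)
r = 33132660088/3435 (r = 8*(4141582511/3435) = 33132660088/3435 ≈ 9.6456e+6)
(r + (-1065 - 1*1166)) + 317 = (33132660088/3435 + (-1065 - 1*1166)) + 317 = (33132660088/3435 + (-1065 - 1166)) + 317 = (33132660088/3435 - 2231) + 317 = 33124996603/3435 + 317 = 33126085498/3435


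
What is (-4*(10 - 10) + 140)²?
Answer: 19600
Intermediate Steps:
(-4*(10 - 10) + 140)² = (-4*0 + 140)² = (0 + 140)² = 140² = 19600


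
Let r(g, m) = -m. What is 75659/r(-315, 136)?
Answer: -75659/136 ≈ -556.32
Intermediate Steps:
75659/r(-315, 136) = 75659/((-1*136)) = 75659/(-136) = 75659*(-1/136) = -75659/136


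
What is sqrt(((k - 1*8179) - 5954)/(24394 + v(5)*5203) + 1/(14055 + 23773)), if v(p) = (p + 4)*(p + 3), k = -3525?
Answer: I*sqrt(12852170764644755)/539062510 ≈ 0.2103*I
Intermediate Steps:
v(p) = (3 + p)*(4 + p) (v(p) = (4 + p)*(3 + p) = (3 + p)*(4 + p))
sqrt(((k - 1*8179) - 5954)/(24394 + v(5)*5203) + 1/(14055 + 23773)) = sqrt(((-3525 - 1*8179) - 5954)/(24394 + (12 + 5**2 + 7*5)*5203) + 1/(14055 + 23773)) = sqrt(((-3525 - 8179) - 5954)/(24394 + (12 + 25 + 35)*5203) + 1/37828) = sqrt((-11704 - 5954)/(24394 + 72*5203) + 1/37828) = sqrt(-17658/(24394 + 374616) + 1/37828) = sqrt(-17658/399010 + 1/37828) = sqrt(-17658*1/399010 + 1/37828) = sqrt(-8829/199505 + 1/37828) = sqrt(-333783907/7546875140) = I*sqrt(12852170764644755)/539062510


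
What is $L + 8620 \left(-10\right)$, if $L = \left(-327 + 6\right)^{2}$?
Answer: $16841$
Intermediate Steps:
$L = 103041$ ($L = \left(-321\right)^{2} = 103041$)
$L + 8620 \left(-10\right) = 103041 + 8620 \left(-10\right) = 103041 - 86200 = 16841$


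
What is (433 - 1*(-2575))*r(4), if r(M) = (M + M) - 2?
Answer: 18048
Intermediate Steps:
r(M) = -2 + 2*M (r(M) = 2*M - 2 = -2 + 2*M)
(433 - 1*(-2575))*r(4) = (433 - 1*(-2575))*(-2 + 2*4) = (433 + 2575)*(-2 + 8) = 3008*6 = 18048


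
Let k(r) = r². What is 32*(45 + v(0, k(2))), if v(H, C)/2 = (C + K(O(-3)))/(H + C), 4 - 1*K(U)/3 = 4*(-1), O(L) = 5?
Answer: 1888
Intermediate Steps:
K(U) = 24 (K(U) = 12 - 12*(-1) = 12 - 3*(-4) = 12 + 12 = 24)
v(H, C) = 2*(24 + C)/(C + H) (v(H, C) = 2*((C + 24)/(H + C)) = 2*((24 + C)/(C + H)) = 2*(24 + C)/(C + H))
32*(45 + v(0, k(2))) = 32*(45 + 2*(24 + 2²)/(2² + 0)) = 32*(45 + 2*(24 + 4)/(4 + 0)) = 32*(45 + 2*28/4) = 32*(45 + 2*(¼)*28) = 32*(45 + 14) = 32*59 = 1888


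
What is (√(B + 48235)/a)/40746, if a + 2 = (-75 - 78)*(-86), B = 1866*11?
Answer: √68761/536054376 ≈ 4.8917e-7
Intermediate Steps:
B = 20526
a = 13156 (a = -2 + (-75 - 78)*(-86) = -2 - 153*(-86) = -2 + 13158 = 13156)
(√(B + 48235)/a)/40746 = (√(20526 + 48235)/13156)/40746 = (√68761*(1/13156))*(1/40746) = (√68761/13156)*(1/40746) = √68761/536054376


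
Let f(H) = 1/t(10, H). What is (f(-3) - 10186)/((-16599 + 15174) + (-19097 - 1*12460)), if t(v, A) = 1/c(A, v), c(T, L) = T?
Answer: 443/1434 ≈ 0.30893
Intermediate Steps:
t(v, A) = 1/A
f(H) = H (f(H) = 1/(1/H) = H)
(f(-3) - 10186)/((-16599 + 15174) + (-19097 - 1*12460)) = (-3 - 10186)/((-16599 + 15174) + (-19097 - 1*12460)) = -10189/(-1425 + (-19097 - 12460)) = -10189/(-1425 - 31557) = -10189/(-32982) = -10189*(-1/32982) = 443/1434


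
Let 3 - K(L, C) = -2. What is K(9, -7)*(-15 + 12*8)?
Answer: 405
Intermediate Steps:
K(L, C) = 5 (K(L, C) = 3 - 1*(-2) = 3 + 2 = 5)
K(9, -7)*(-15 + 12*8) = 5*(-15 + 12*8) = 5*(-15 + 96) = 5*81 = 405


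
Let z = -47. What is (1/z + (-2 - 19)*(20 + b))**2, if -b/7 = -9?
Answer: 6711214084/2209 ≈ 3.0381e+6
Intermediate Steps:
b = 63 (b = -7*(-9) = 63)
(1/z + (-2 - 19)*(20 + b))**2 = (1/(-47) + (-2 - 19)*(20 + 63))**2 = (-1/47 - 21*83)**2 = (-1/47 - 1743)**2 = (-81922/47)**2 = 6711214084/2209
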